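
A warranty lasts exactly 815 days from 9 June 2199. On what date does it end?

+365 (one year) → Jun 9, 2200 (450 left).
+365 (one year) → Jun 9, 2201 (85 left).
Jun has 30 days: +22 → Jul 1, 2201 (63 left).
Jul has 31 days: +31 → Aug 1, 2201 (32 left).
Aug has 31 days: +31 → Sep 1, 2201 (1 left).
+1 → Sep 2, 2201.

September 2, 2201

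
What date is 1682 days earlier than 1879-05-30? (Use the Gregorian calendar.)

October 21, 1874

−365 (one year) → May 30, 1878 (1317 left).
−365 (one year) → May 30, 1877 (952 left).
−365 (one year) → May 30, 1876 (587 left).
−366 (one year; includes Feb 29, 1876) → May 30, 1875 (221 left).
−30 → Apr 30, 1875 (end of Apr, 30 days; 191 left).
−30 → Mar 31, 1875 (end of Mar, 31 days; 161 left).
−31 → Feb 28, 1875 (end of Feb, 28 days; 130 left).
−28 → Jan 31, 1875 (end of Jan, 31 days; 102 left).
−31 → Dec 31, 1874 (end of Dec, 31 days; 71 left).
−31 → Nov 30, 1874 (end of Nov, 30 days; 40 left).
−30 → Oct 31, 1874 (end of Oct, 31 days; 10 left).
−10 → Oct 21, 1874.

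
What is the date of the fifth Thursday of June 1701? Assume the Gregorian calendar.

June 30, 1701

June 1, 1701 is a Wednesday.
The first Thursday is therefore June 2 (1 days later).
The fifth Thursday is 2 + 4×7 = June 30.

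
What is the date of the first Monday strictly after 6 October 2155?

Oct 6, 2155 is a Monday.
From Monday to the next Monday is 7 days.
Oct 6, 2155 + 7 = Oct 13, 2155.

October 13, 2155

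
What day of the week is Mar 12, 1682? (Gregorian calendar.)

Thursday

Doomsday rule: the anchor day for the 1600s is Tuesday. For year 82: 82÷12 = 6 r 10, and 10÷4 = 2, so 6+10+2 = 18.
Tuesday + 18 ≡ Saturday — that's 1682's doomsday.
In March the doomsday date is Mar 14.
Mar 12 is 2 days before Mar 14; 2 mod 7 = 2, so Saturday − 2 = Thursday.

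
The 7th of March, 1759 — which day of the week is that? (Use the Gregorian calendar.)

Wednesday

Doomsday rule: the anchor day for the 1700s is Sunday. For year 59: 59÷12 = 4 r 11, and 11÷4 = 2, so 4+11+2 = 17.
Sunday + 17 ≡ Wednesday — that's 1759's doomsday.
In March the doomsday date is Mar 14.
Mar 7 is 7 days before Mar 14; 7 mod 7 = 0, so Wednesday − 0 = Wednesday.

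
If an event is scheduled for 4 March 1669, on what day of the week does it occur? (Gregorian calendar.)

Monday

Doomsday rule: the anchor day for the 1600s is Tuesday. For year 69: 69÷12 = 5 r 9, and 9÷4 = 2, so 5+9+2 = 16.
Tuesday + 16 ≡ Thursday — that's 1669's doomsday.
In March the doomsday date is Mar 14.
Mar 4 is 10 days before Mar 14; 10 mod 7 = 3, so Thursday − 3 = Monday.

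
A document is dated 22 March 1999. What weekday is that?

Monday

January 1, 1999 is a Friday.
Jan 1, 1999 → Feb 1, 1999: 31 days (January has 31).
Feb 1, 1999 → Mar 1, 1999: 28 days (February has 28).
Mar 1, 1999 → Mar 22, 1999: 21 days.
Total: 80 days.
80 mod 7 = 3, so Friday + 3 = Monday.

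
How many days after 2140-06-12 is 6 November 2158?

6721

Jun 12, 2140 → Jun 12, 2141: 365 days.
Jun 12, 2141 → Jun 12, 2142: 365 days.
Jun 12, 2142 → Jun 12, 2143: 365 days.
Jun 12, 2143 → Jun 12, 2144: 366 days (Feb 29, 2144 is in that span).
Jun 12, 2144 → Jun 12, 2145: 365 days.
Jun 12, 2145 → Jun 12, 2146: 365 days.
Jun 12, 2146 → Jun 12, 2147: 365 days.
Jun 12, 2147 → Jun 12, 2148: 366 days (Feb 29, 2148 is in that span).
Jun 12, 2148 → Jun 12, 2149: 365 days.
Jun 12, 2149 → Jun 12, 2150: 365 days.
Jun 12, 2150 → Jun 12, 2151: 365 days.
Jun 12, 2151 → Jun 12, 2152: 366 days (Feb 29, 2152 is in that span).
Jun 12, 2152 → Jun 12, 2153: 365 days.
Jun 12, 2153 → Jun 12, 2154: 365 days.
Jun 12, 2154 → Jun 12, 2155: 365 days.
Jun 12, 2155 → Jun 12, 2156: 366 days (Feb 29, 2156 is in that span).
Jun 12, 2156 → Jun 12, 2157: 365 days.
Jun 12, 2157 → Jun 12, 2158: 365 days.
Jun 12, 2158 → Jul 12, 2158: 30 days (June has 30).
Jul 12, 2158 → Aug 12, 2158: 31 days (July has 31).
Aug 12, 2158 → Sep 12, 2158: 31 days (August has 31).
Sep 12, 2158 → Oct 12, 2158: 30 days (September has 30).
Oct 12, 2158 → Nov 6, 2158: 25 days.
Total: 6721 days.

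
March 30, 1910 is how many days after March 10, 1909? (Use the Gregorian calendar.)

385

Mar 10, 1909 → Apr 10, 1909: 31 days (March has 31).
Apr 10, 1909 → May 10, 1909: 30 days (April has 30).
May 10, 1909 → Jun 10, 1909: 31 days (May has 31).
Jun 10, 1909 → Jul 10, 1909: 30 days (June has 30).
Jul 10, 1909 → Aug 10, 1909: 31 days (July has 31).
Aug 10, 1909 → Sep 10, 1909: 31 days (August has 31).
Sep 10, 1909 → Oct 10, 1909: 30 days (September has 30).
Oct 10, 1909 → Nov 10, 1909: 31 days (October has 31).
Nov 10, 1909 → Dec 10, 1909: 30 days (November has 30).
Dec 10, 1909 → Jan 10, 1910: 31 days (December has 31).
Jan 10, 1910 → Feb 10, 1910: 31 days (January has 31).
Feb 10, 1910 → Mar 10, 1910: 28 days (February has 28).
Mar 10, 1910 → Mar 30, 1910: 20 days.
Total: 385 days.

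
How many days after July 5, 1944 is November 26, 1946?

Jul 5, 1944 → Jul 5, 1945: 365 days.
Jul 5, 1945 → Jul 5, 1946: 365 days.
Jul 5, 1946 → Aug 5, 1946: 31 days (July has 31).
Aug 5, 1946 → Sep 5, 1946: 31 days (August has 31).
Sep 5, 1946 → Oct 5, 1946: 30 days (September has 30).
Oct 5, 1946 → Nov 5, 1946: 31 days (October has 31).
Nov 5, 1946 → Nov 26, 1946: 21 days.
Total: 874 days.

874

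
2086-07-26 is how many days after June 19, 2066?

Jun 19, 2066 → Jun 19, 2067: 365 days.
Jun 19, 2067 → Jun 19, 2068: 366 days (Feb 29, 2068 is in that span).
Jun 19, 2068 → Jun 19, 2069: 365 days.
Jun 19, 2069 → Jun 19, 2070: 365 days.
Jun 19, 2070 → Jun 19, 2071: 365 days.
Jun 19, 2071 → Jun 19, 2072: 366 days (Feb 29, 2072 is in that span).
Jun 19, 2072 → Jun 19, 2073: 365 days.
Jun 19, 2073 → Jun 19, 2074: 365 days.
Jun 19, 2074 → Jun 19, 2075: 365 days.
Jun 19, 2075 → Jun 19, 2076: 366 days (Feb 29, 2076 is in that span).
Jun 19, 2076 → Jun 19, 2077: 365 days.
Jun 19, 2077 → Jun 19, 2078: 365 days.
Jun 19, 2078 → Jun 19, 2079: 365 days.
Jun 19, 2079 → Jun 19, 2080: 366 days (Feb 29, 2080 is in that span).
Jun 19, 2080 → Jun 19, 2081: 365 days.
Jun 19, 2081 → Jun 19, 2082: 365 days.
Jun 19, 2082 → Jun 19, 2083: 365 days.
Jun 19, 2083 → Jun 19, 2084: 366 days (Feb 29, 2084 is in that span).
Jun 19, 2084 → Jun 19, 2085: 365 days.
Jun 19, 2085 → Jun 19, 2086: 365 days.
Jun 19, 2086 → Jul 19, 2086: 30 days (June has 30).
Jul 19, 2086 → Jul 26, 2086: 7 days.
Total: 7342 days.

7342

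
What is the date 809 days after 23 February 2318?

May 12, 2320

+365 (one year) → Feb 23, 2319 (444 left).
+365 (one year) → Feb 23, 2320 (79 left).
Feb has 29 days: +7 → Mar 1, 2320 (72 left).
Mar has 31 days: +31 → Apr 1, 2320 (41 left).
Apr has 30 days: +30 → May 1, 2320 (11 left).
+11 → May 12, 2320.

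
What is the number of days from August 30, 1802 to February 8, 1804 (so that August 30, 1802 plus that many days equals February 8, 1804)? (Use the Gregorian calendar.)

527

Aug 30, 1802 → Aug 30, 1803: 365 days.
Aug 30, 1803 → Sep 30, 1803: 31 days (August has 31).
Sep 30, 1803 → Oct 30, 1803: 30 days (September has 30).
Oct 30, 1803 → Nov 30, 1803: 31 days (October has 31).
Nov 30, 1803 → Dec 30, 1803: 30 days (November has 30).
Dec 30, 1803 → Jan 30, 1804: 31 days (December has 31).
Jan 30, 1804 → Feb 8, 1804: 9 days.
Total: 527 days.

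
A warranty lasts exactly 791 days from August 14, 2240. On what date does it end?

October 14, 2242

+365 (one year) → Aug 14, 2241 (426 left).
+365 (one year) → Aug 14, 2242 (61 left).
Aug has 31 days: +18 → Sep 1, 2242 (43 left).
Sep has 30 days: +30 → Oct 1, 2242 (13 left).
+13 → Oct 14, 2242.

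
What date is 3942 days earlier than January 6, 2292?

−365 (one year) → Jan 6, 2291 (3577 left).
−365 (one year) → Jan 6, 2290 (3212 left).
−365 (one year) → Jan 6, 2289 (2847 left).
−366 (one year; includes Feb 29, 2288) → Jan 6, 2288 (2481 left).
−365 (one year) → Jan 6, 2287 (2116 left).
−365 (one year) → Jan 6, 2286 (1751 left).
−365 (one year) → Jan 6, 2285 (1386 left).
−366 (one year; includes Feb 29, 2284) → Jan 6, 2284 (1020 left).
−365 (one year) → Jan 6, 2283 (655 left).
−365 (one year) → Jan 6, 2282 (290 left).
−6 → Dec 31, 2281 (end of Dec, 31 days; 284 left).
−31 → Nov 30, 2281 (end of Nov, 30 days; 253 left).
−30 → Oct 31, 2281 (end of Oct, 31 days; 223 left).
−31 → Sep 30, 2281 (end of Sep, 30 days; 192 left).
−30 → Aug 31, 2281 (end of Aug, 31 days; 162 left).
−31 → Jul 31, 2281 (end of Jul, 31 days; 131 left).
−31 → Jun 30, 2281 (end of Jun, 30 days; 100 left).
−30 → May 31, 2281 (end of May, 31 days; 70 left).
−31 → Apr 30, 2281 (end of Apr, 30 days; 39 left).
−30 → Mar 31, 2281 (end of Mar, 31 days; 9 left).
−9 → Mar 22, 2281.

March 22, 2281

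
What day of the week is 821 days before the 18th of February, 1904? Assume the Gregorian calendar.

Feb 18, 1904 is a Thursday.
821 mod 7 = 2, so 821 days before a Thursday is Thursday − 2 = Tuesday.

Tuesday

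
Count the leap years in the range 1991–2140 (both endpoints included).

37

Multiples of 4 in [1991,2140]: 38.
Of those, multiples of 100: 2 (not leap unless ÷400).
Multiples of 400: 1.
Leap years = 38 − 2 + 1 = 37.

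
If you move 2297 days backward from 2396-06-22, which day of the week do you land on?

Friday

Jun 22, 2396 is a Saturday.
2297 mod 7 = 1, so 2297 days before a Saturday is Saturday − 1 = Friday.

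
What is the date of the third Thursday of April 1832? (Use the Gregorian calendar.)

April 1, 1832 is a Sunday.
The first Thursday is therefore April 5 (4 days later).
The third Thursday is 5 + 2×7 = April 19.

April 19, 1832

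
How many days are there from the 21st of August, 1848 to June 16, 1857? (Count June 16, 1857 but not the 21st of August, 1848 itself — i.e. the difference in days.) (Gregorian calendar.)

Aug 21, 1848 → Aug 21, 1849: 365 days.
Aug 21, 1849 → Aug 21, 1850: 365 days.
Aug 21, 1850 → Aug 21, 1851: 365 days.
Aug 21, 1851 → Aug 21, 1852: 366 days (Feb 29, 1852 is in that span).
Aug 21, 1852 → Aug 21, 1853: 365 days.
Aug 21, 1853 → Aug 21, 1854: 365 days.
Aug 21, 1854 → Aug 21, 1855: 365 days.
Aug 21, 1855 → Aug 21, 1856: 366 days (Feb 29, 1856 is in that span).
Aug 21, 1856 → Sep 21, 1856: 31 days (August has 31).
Sep 21, 1856 → Oct 21, 1856: 30 days (September has 30).
Oct 21, 1856 → Nov 21, 1856: 31 days (October has 31).
Nov 21, 1856 → Dec 21, 1856: 30 days (November has 30).
Dec 21, 1856 → Jan 21, 1857: 31 days (December has 31).
Jan 21, 1857 → Feb 21, 1857: 31 days (January has 31).
Feb 21, 1857 → Mar 21, 1857: 28 days (February has 28).
Mar 21, 1857 → Apr 21, 1857: 31 days (March has 31).
Apr 21, 1857 → May 21, 1857: 30 days (April has 30).
May 21, 1857 → Jun 16, 1857: 26 days.
Total: 3221 days.

3221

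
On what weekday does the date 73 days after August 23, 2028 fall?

First find the weekday of Aug 23, 2028. Doomsday rule: the anchor day for the 2000s is Tuesday. For year 28: 28÷12 = 2 r 4, and 4÷4 = 1, so 2+4+1 = 7.
Tuesday + 7 ≡ Tuesday — that's 2028's doomsday.
In August the doomsday date is Aug 8.
Aug 23 is 15 days after Aug 8; 15 mod 7 = 1, so Tuesday + 1 = Wednesday.
73 mod 7 = 3, so 73 days after a Wednesday is Wednesday + 3 = Saturday.

Saturday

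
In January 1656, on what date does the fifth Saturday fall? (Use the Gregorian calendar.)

January 1, 1656 is a Saturday.
The first Saturday is therefore January 1 (same day).
The fifth Saturday is 1 + 4×7 = January 29.

January 29, 1656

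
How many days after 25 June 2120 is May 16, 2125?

Jun 25, 2120 → Jun 25, 2121: 365 days.
Jun 25, 2121 → Jun 25, 2122: 365 days.
Jun 25, 2122 → Jun 25, 2123: 365 days.
Jun 25, 2123 → Jun 25, 2124: 366 days (Feb 29, 2124 is in that span).
Jun 25, 2124 → Jul 25, 2124: 30 days (June has 30).
Jul 25, 2124 → Aug 25, 2124: 31 days (July has 31).
Aug 25, 2124 → Sep 25, 2124: 31 days (August has 31).
Sep 25, 2124 → Oct 25, 2124: 30 days (September has 30).
Oct 25, 2124 → Nov 25, 2124: 31 days (October has 31).
Nov 25, 2124 → Dec 25, 2124: 30 days (November has 30).
Dec 25, 2124 → Jan 25, 2125: 31 days (December has 31).
Jan 25, 2125 → Feb 25, 2125: 31 days (January has 31).
Feb 25, 2125 → Mar 25, 2125: 28 days (February has 28).
Mar 25, 2125 → Apr 25, 2125: 31 days (March has 31).
Apr 25, 2125 → May 16, 2125: 21 days.
Total: 1786 days.

1786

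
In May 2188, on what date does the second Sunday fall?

May 1, 2188 is a Thursday.
The first Sunday is therefore May 4 (3 days later).
The second Sunday is 4 + 1×7 = May 11.

May 11, 2188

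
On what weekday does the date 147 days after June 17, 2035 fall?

First find the weekday of Jun 17, 2035. Doomsday rule: the anchor day for the 2000s is Tuesday. For year 35: 35÷12 = 2 r 11, and 11÷4 = 2, so 2+11+2 = 15.
Tuesday + 15 ≡ Wednesday — that's 2035's doomsday.
In June the doomsday date is Jun 6.
Jun 17 is 11 days after Jun 6; 11 mod 7 = 4, so Wednesday + 4 = Sunday.
147 mod 7 = 0, so 147 days after a Sunday is Sunday + 0 = Sunday.

Sunday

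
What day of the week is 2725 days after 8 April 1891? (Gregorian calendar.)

First find the weekday of Apr 8, 1891. Doomsday rule: the anchor day for the 1800s is Friday. For year 91: 91÷12 = 7 r 7, and 7÷4 = 1, so 7+7+1 = 15.
Friday + 15 ≡ Saturday — that's 1891's doomsday.
In April the doomsday date is Apr 4.
Apr 8 is 4 days after Apr 4; 4 mod 7 = 4, so Saturday + 4 = Wednesday.
2725 mod 7 = 2, so 2725 days after a Wednesday is Wednesday + 2 = Friday.

Friday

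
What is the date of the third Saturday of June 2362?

June 16, 2362

June 1, 2362 is a Friday.
The first Saturday is therefore June 2 (1 days later).
The third Saturday is 2 + 2×7 = June 16.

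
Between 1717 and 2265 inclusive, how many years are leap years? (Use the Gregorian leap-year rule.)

Multiples of 4 in [1717,2265]: 137.
Of those, multiples of 100: 5 (not leap unless ÷400).
Multiples of 400: 1.
Leap years = 137 − 5 + 1 = 133.

133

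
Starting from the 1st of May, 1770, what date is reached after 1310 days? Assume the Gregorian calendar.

+365 (one year) → May 1, 1771 (945 left).
+366 (one year; includes Feb 29, 1772) → May 1, 1772 (579 left).
+365 (one year) → May 1, 1773 (214 left).
May has 31 days: +31 → Jun 1, 1773 (183 left).
Jun has 30 days: +30 → Jul 1, 1773 (153 left).
Jul has 31 days: +31 → Aug 1, 1773 (122 left).
Aug has 31 days: +31 → Sep 1, 1773 (91 left).
Sep has 30 days: +30 → Oct 1, 1773 (61 left).
Oct has 31 days: +31 → Nov 1, 1773 (30 left).
Nov has 30 days: +30 → Dec 1, 1773 (0 left).

December 1, 1773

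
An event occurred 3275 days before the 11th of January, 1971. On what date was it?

January 23, 1962

−365 (one year) → Jan 11, 1970 (2910 left).
−365 (one year) → Jan 11, 1969 (2545 left).
−366 (one year; includes Feb 29, 1968) → Jan 11, 1968 (2179 left).
−365 (one year) → Jan 11, 1967 (1814 left).
−365 (one year) → Jan 11, 1966 (1449 left).
−365 (one year) → Jan 11, 1965 (1084 left).
−366 (one year; includes Feb 29, 1964) → Jan 11, 1964 (718 left).
−365 (one year) → Jan 11, 1963 (353 left).
−11 → Dec 31, 1962 (end of Dec, 31 days; 342 left).
−31 → Nov 30, 1962 (end of Nov, 30 days; 311 left).
−30 → Oct 31, 1962 (end of Oct, 31 days; 281 left).
−31 → Sep 30, 1962 (end of Sep, 30 days; 250 left).
−30 → Aug 31, 1962 (end of Aug, 31 days; 220 left).
−31 → Jul 31, 1962 (end of Jul, 31 days; 189 left).
−31 → Jun 30, 1962 (end of Jun, 30 days; 158 left).
−30 → May 31, 1962 (end of May, 31 days; 128 left).
−31 → Apr 30, 1962 (end of Apr, 30 days; 97 left).
−30 → Mar 31, 1962 (end of Mar, 31 days; 67 left).
−31 → Feb 28, 1962 (end of Feb, 28 days; 36 left).
−28 → Jan 31, 1962 (end of Jan, 31 days; 8 left).
−8 → Jan 23, 1962.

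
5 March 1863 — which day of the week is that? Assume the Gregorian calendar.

Doomsday rule: the anchor day for the 1800s is Friday. For year 63: 63÷12 = 5 r 3, and 3÷4 = 0, so 5+3+0 = 8.
Friday + 8 ≡ Saturday — that's 1863's doomsday.
In March the doomsday date is Mar 14.
Mar 5 is 9 days before Mar 14; 9 mod 7 = 2, so Saturday − 2 = Thursday.

Thursday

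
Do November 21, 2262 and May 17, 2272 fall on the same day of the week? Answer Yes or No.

From Nov 21, 2262 to May 17, 2272 is 3465 days.
3465 mod 7 = 0, so they are the same weekday.
(Nov 21, 2262 is a Friday; May 17, 2272 is a Friday.)

Yes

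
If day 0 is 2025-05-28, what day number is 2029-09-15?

1571

May 28, 2025 → May 28, 2026: 365 days.
May 28, 2026 → May 28, 2027: 365 days.
May 28, 2027 → May 28, 2028: 366 days (Feb 29, 2028 is in that span).
May 28, 2028 → May 28, 2029: 365 days.
May 28, 2029 → Jun 28, 2029: 31 days (May has 31).
Jun 28, 2029 → Jul 28, 2029: 30 days (June has 30).
Jul 28, 2029 → Aug 28, 2029: 31 days (July has 31).
Aug 28, 2029 → Sep 15, 2029: 18 days.
Total: 1571 days.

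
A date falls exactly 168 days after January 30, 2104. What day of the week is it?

Wednesday

Jan 30, 2104 is a Wednesday.
168 mod 7 = 0, so 168 days after a Wednesday is Wednesday + 0 = Wednesday.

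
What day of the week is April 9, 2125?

January 1, 2125 is a Monday.
Jan 1, 2125 → Feb 1, 2125: 31 days (January has 31).
Feb 1, 2125 → Mar 1, 2125: 28 days (February has 28).
Mar 1, 2125 → Apr 1, 2125: 31 days (March has 31).
Apr 1, 2125 → Apr 9, 2125: 8 days.
Total: 98 days.
98 mod 7 = 0, so Monday + 0 = Monday.

Monday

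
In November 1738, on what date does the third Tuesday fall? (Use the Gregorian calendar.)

November 1, 1738 is a Saturday.
The first Tuesday is therefore November 4 (3 days later).
The third Tuesday is 4 + 2×7 = November 18.

November 18, 1738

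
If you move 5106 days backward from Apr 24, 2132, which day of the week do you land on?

Monday

Apr 24, 2132 is a Thursday.
5106 mod 7 = 3, so 5106 days before a Thursday is Thursday − 3 = Monday.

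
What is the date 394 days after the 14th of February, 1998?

March 15, 1999

Feb has 28 days: +15 → Mar 1, 1998 (379 left).
Mar has 31 days: +31 → Apr 1, 1998 (348 left).
Apr has 30 days: +30 → May 1, 1998 (318 left).
May has 31 days: +31 → Jun 1, 1998 (287 left).
Jun has 30 days: +30 → Jul 1, 1998 (257 left).
Jul has 31 days: +31 → Aug 1, 1998 (226 left).
Aug has 31 days: +31 → Sep 1, 1998 (195 left).
Sep has 30 days: +30 → Oct 1, 1998 (165 left).
Oct has 31 days: +31 → Nov 1, 1998 (134 left).
Nov has 30 days: +30 → Dec 1, 1998 (104 left).
Dec has 31 days: +31 → Jan 1, 1999 (73 left).
Jan has 31 days: +31 → Feb 1, 1999 (42 left).
Feb has 28 days: +28 → Mar 1, 1999 (14 left).
+14 → Mar 15, 1999.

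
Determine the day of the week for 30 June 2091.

Saturday

Doomsday rule: the anchor day for the 2000s is Tuesday. For year 91: 91÷12 = 7 r 7, and 7÷4 = 1, so 7+7+1 = 15.
Tuesday + 15 ≡ Wednesday — that's 2091's doomsday.
In June the doomsday date is Jun 6.
Jun 30 is 24 days after Jun 6; 24 mod 7 = 3, so Wednesday + 3 = Saturday.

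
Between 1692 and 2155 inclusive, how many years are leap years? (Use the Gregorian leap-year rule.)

Multiples of 4 in [1692,2155]: 116.
Of those, multiples of 100: 5 (not leap unless ÷400).
Multiples of 400: 1.
Leap years = 116 − 5 + 1 = 112.

112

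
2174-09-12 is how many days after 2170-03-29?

1628

Mar 29, 2170 → Mar 29, 2171: 365 days.
Mar 29, 2171 → Mar 29, 2172: 366 days (Feb 29, 2172 is in that span).
Mar 29, 2172 → Mar 29, 2173: 365 days.
Mar 29, 2173 → Mar 29, 2174: 365 days.
Mar 29, 2174 → Apr 29, 2174: 31 days (March has 31).
Apr 29, 2174 → May 29, 2174: 30 days (April has 30).
May 29, 2174 → Jun 29, 2174: 31 days (May has 31).
Jun 29, 2174 → Jul 29, 2174: 30 days (June has 30).
Jul 29, 2174 → Aug 29, 2174: 31 days (July has 31).
Aug 29, 2174 → Sep 12, 2174: 14 days.
Total: 1628 days.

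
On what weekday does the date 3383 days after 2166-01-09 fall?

Jan 9, 2166 is a Thursday.
3383 mod 7 = 2, so 3383 days after a Thursday is Thursday + 2 = Saturday.

Saturday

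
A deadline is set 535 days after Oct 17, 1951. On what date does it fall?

April 4, 1953

+366 (one year; includes Feb 29, 1952) → Oct 17, 1952 (169 left).
Oct has 31 days: +15 → Nov 1, 1952 (154 left).
Nov has 30 days: +30 → Dec 1, 1952 (124 left).
Dec has 31 days: +31 → Jan 1, 1953 (93 left).
Jan has 31 days: +31 → Feb 1, 1953 (62 left).
Feb has 28 days: +28 → Mar 1, 1953 (34 left).
Mar has 31 days: +31 → Apr 1, 1953 (3 left).
+3 → Apr 4, 1953.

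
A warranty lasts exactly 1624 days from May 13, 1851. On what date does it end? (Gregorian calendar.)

+366 (one year; includes Feb 29, 1852) → May 13, 1852 (1258 left).
+365 (one year) → May 13, 1853 (893 left).
+365 (one year) → May 13, 1854 (528 left).
+365 (one year) → May 13, 1855 (163 left).
May has 31 days: +19 → Jun 1, 1855 (144 left).
Jun has 30 days: +30 → Jul 1, 1855 (114 left).
Jul has 31 days: +31 → Aug 1, 1855 (83 left).
Aug has 31 days: +31 → Sep 1, 1855 (52 left).
Sep has 30 days: +30 → Oct 1, 1855 (22 left).
+22 → Oct 23, 1855.

October 23, 1855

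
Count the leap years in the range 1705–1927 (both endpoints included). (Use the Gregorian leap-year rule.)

53

Multiples of 4 in [1705,1927]: 55.
Of those, multiples of 100: 2 (not leap unless ÷400).
Multiples of 400: 0.
Leap years = 55 − 2 + 0 = 53.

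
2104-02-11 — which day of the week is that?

Doomsday rule: the anchor day for the 2100s is Sunday. For year 04: 4÷12 = 0 r 4, and 4÷4 = 1, so 0+4+1 = 5.
Sunday + 5 ≡ Friday — that's 2104's doomsday.
In February the doomsday date is Feb 29 (2104 is a leap year (divisible by 4)).
Feb 11 is 18 days before Feb 29; 18 mod 7 = 4, so Friday − 4 = Monday.

Monday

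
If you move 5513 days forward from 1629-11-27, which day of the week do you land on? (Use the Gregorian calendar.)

Saturday

Nov 27, 1629 is a Tuesday.
5513 mod 7 = 4, so 5513 days after a Tuesday is Tuesday + 4 = Saturday.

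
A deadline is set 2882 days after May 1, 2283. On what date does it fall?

March 22, 2291

+366 (one year; includes Feb 29, 2284) → May 1, 2284 (2516 left).
+365 (one year) → May 1, 2285 (2151 left).
+365 (one year) → May 1, 2286 (1786 left).
+365 (one year) → May 1, 2287 (1421 left).
+366 (one year; includes Feb 29, 2288) → May 1, 2288 (1055 left).
+365 (one year) → May 1, 2289 (690 left).
+365 (one year) → May 1, 2290 (325 left).
May has 31 days: +31 → Jun 1, 2290 (294 left).
Jun has 30 days: +30 → Jul 1, 2290 (264 left).
Jul has 31 days: +31 → Aug 1, 2290 (233 left).
Aug has 31 days: +31 → Sep 1, 2290 (202 left).
Sep has 30 days: +30 → Oct 1, 2290 (172 left).
Oct has 31 days: +31 → Nov 1, 2290 (141 left).
Nov has 30 days: +30 → Dec 1, 2290 (111 left).
Dec has 31 days: +31 → Jan 1, 2291 (80 left).
Jan has 31 days: +31 → Feb 1, 2291 (49 left).
Feb has 28 days: +28 → Mar 1, 2291 (21 left).
+21 → Mar 22, 2291.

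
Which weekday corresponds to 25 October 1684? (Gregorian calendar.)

Doomsday rule: the anchor day for the 1600s is Tuesday. For year 84: 84÷12 = 7 r 0, and 0÷4 = 0, so 7+0+0 = 7.
Tuesday + 7 ≡ Tuesday — that's 1684's doomsday.
In October the doomsday date is Oct 10.
Oct 25 is 15 days after Oct 10; 15 mod 7 = 1, so Tuesday + 1 = Wednesday.

Wednesday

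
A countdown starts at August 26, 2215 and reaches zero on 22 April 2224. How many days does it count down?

Aug 26, 2215 → Aug 26, 2216: 366 days (Feb 29, 2216 is in that span).
Aug 26, 2216 → Aug 26, 2217: 365 days.
Aug 26, 2217 → Aug 26, 2218: 365 days.
Aug 26, 2218 → Aug 26, 2219: 365 days.
Aug 26, 2219 → Aug 26, 2220: 366 days (Feb 29, 2220 is in that span).
Aug 26, 2220 → Aug 26, 2221: 365 days.
Aug 26, 2221 → Aug 26, 2222: 365 days.
Aug 26, 2222 → Aug 26, 2223: 365 days.
Aug 26, 2223 → Sep 26, 2223: 31 days (August has 31).
Sep 26, 2223 → Oct 26, 2223: 30 days (September has 30).
Oct 26, 2223 → Nov 26, 2223: 31 days (October has 31).
Nov 26, 2223 → Dec 26, 2223: 30 days (November has 30).
Dec 26, 2223 → Jan 26, 2224: 31 days (December has 31).
Jan 26, 2224 → Feb 26, 2224: 31 days (January has 31).
Feb 26, 2224 → Mar 26, 2224: 29 days (February has 29).
Mar 26, 2224 → Apr 22, 2224: 27 days.
Total: 3162 days.

3162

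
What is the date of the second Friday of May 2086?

May 1, 2086 is a Wednesday.
The first Friday is therefore May 3 (2 days later).
The second Friday is 3 + 1×7 = May 10.

May 10, 2086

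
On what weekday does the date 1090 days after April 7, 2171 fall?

Friday

First find the weekday of Apr 7, 2171. Doomsday rule: the anchor day for the 2100s is Sunday. For year 71: 71÷12 = 5 r 11, and 11÷4 = 2, so 5+11+2 = 18.
Sunday + 18 ≡ Thursday — that's 2171's doomsday.
In April the doomsday date is Apr 4.
Apr 7 is 3 days after Apr 4; 3 mod 7 = 3, so Thursday + 3 = Sunday.
1090 mod 7 = 5, so 1090 days after a Sunday is Sunday + 5 = Friday.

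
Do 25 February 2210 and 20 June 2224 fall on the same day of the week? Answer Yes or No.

From Feb 25, 2210 to Jun 20, 2224 is 5229 days.
5229 mod 7 = 0, so they are the same weekday.
(Feb 25, 2210 is a Sunday; Jun 20, 2224 is a Sunday.)

Yes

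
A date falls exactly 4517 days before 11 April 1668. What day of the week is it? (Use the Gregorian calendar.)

First find the weekday of Apr 11, 1668. Doomsday rule: the anchor day for the 1600s is Tuesday. For year 68: 68÷12 = 5 r 8, and 8÷4 = 2, so 5+8+2 = 15.
Tuesday + 15 ≡ Wednesday — that's 1668's doomsday.
In April the doomsday date is Apr 4.
Apr 11 is 7 days after Apr 4; 7 mod 7 = 0, so Wednesday + 0 = Wednesday.
4517 mod 7 = 2, so 4517 days before a Wednesday is Wednesday − 2 = Monday.

Monday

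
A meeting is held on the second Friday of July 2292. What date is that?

July 8, 2292

July 1, 2292 is a Friday.
The first Friday is therefore July 1 (same day).
The second Friday is 1 + 1×7 = July 8.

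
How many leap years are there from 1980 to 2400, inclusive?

Multiples of 4 in [1980,2400]: 106.
Of those, multiples of 100: 5 (not leap unless ÷400).
Multiples of 400: 2.
Leap years = 106 − 5 + 2 = 103.

103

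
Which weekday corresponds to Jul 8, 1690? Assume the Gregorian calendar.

Saturday

Doomsday rule: the anchor day for the 1600s is Tuesday. For year 90: 90÷12 = 7 r 6, and 6÷4 = 1, so 7+6+1 = 14.
Tuesday + 14 ≡ Tuesday — that's 1690's doomsday.
In July the doomsday date is Jul 11.
Jul 8 is 3 days before Jul 11; 3 mod 7 = 3, so Tuesday − 3 = Saturday.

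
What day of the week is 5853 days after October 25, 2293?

First find the weekday of Oct 25, 2293. Doomsday rule: the anchor day for the 2200s is Friday. For year 93: 93÷12 = 7 r 9, and 9÷4 = 2, so 7+9+2 = 18.
Friday + 18 ≡ Tuesday — that's 2293's doomsday.
In October the doomsday date is Oct 10.
Oct 25 is 15 days after Oct 10; 15 mod 7 = 1, so Tuesday + 1 = Wednesday.
5853 mod 7 = 1, so 5853 days after a Wednesday is Wednesday + 1 = Thursday.

Thursday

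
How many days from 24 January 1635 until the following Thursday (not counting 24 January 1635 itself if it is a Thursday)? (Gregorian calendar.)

Jan 24, 1635 is a Wednesday.
From Wednesday to the next Thursday is 1 day.

1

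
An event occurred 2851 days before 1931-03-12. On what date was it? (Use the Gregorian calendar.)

−365 (one year) → Mar 12, 1930 (2486 left).
−365 (one year) → Mar 12, 1929 (2121 left).
−365 (one year) → Mar 12, 1928 (1756 left).
−366 (one year; includes Feb 29, 1928) → Mar 12, 1927 (1390 left).
−365 (one year) → Mar 12, 1926 (1025 left).
−365 (one year) → Mar 12, 1925 (660 left).
−365 (one year) → Mar 12, 1924 (295 left).
−12 → Feb 29, 1924 (end of Feb, 29 days; 283 left).
−29 → Jan 31, 1924 (end of Jan, 31 days; 254 left).
−31 → Dec 31, 1923 (end of Dec, 31 days; 223 left).
−31 → Nov 30, 1923 (end of Nov, 30 days; 192 left).
−30 → Oct 31, 1923 (end of Oct, 31 days; 162 left).
−31 → Sep 30, 1923 (end of Sep, 30 days; 131 left).
−30 → Aug 31, 1923 (end of Aug, 31 days; 101 left).
−31 → Jul 31, 1923 (end of Jul, 31 days; 70 left).
−31 → Jun 30, 1923 (end of Jun, 30 days; 39 left).
−30 → May 31, 1923 (end of May, 31 days; 9 left).
−9 → May 22, 1923.

May 22, 1923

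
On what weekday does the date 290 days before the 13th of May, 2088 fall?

First find the weekday of May 13, 2088. Doomsday rule: the anchor day for the 2000s is Tuesday. For year 88: 88÷12 = 7 r 4, and 4÷4 = 1, so 7+4+1 = 12.
Tuesday + 12 ≡ Sunday — that's 2088's doomsday.
In May the doomsday date is May 9.
May 13 is 4 days after May 9; 4 mod 7 = 4, so Sunday + 4 = Thursday.
290 mod 7 = 3, so 290 days before a Thursday is Thursday − 3 = Monday.

Monday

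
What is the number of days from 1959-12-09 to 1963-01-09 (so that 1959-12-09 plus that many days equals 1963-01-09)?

Dec 9, 1959 → Dec 9, 1960: 366 days (Feb 29, 1960 is in that span).
Dec 9, 1960 → Dec 9, 1961: 365 days.
Dec 9, 1961 → Jan 9, 1962: 31 days (December has 31).
Jan 9, 1962 → Feb 9, 1962: 31 days (January has 31).
Feb 9, 1962 → Mar 9, 1962: 28 days (February has 28).
Mar 9, 1962 → Apr 9, 1962: 31 days (March has 31).
Apr 9, 1962 → May 9, 1962: 30 days (April has 30).
May 9, 1962 → Jun 9, 1962: 31 days (May has 31).
Jun 9, 1962 → Jul 9, 1962: 30 days (June has 30).
Jul 9, 1962 → Aug 9, 1962: 31 days (July has 31).
Aug 9, 1962 → Sep 9, 1962: 31 days (August has 31).
Sep 9, 1962 → Oct 9, 1962: 30 days (September has 30).
Oct 9, 1962 → Nov 9, 1962: 31 days (October has 31).
Nov 9, 1962 → Dec 9, 1962: 30 days (November has 30).
Dec 9, 1962 → Jan 9, 1963: 31 days.
Total: 1127 days.

1127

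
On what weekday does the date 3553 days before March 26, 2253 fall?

First find the weekday of Mar 26, 2253. Doomsday rule: the anchor day for the 2200s is Friday. For year 53: 53÷12 = 4 r 5, and 5÷4 = 1, so 4+5+1 = 10.
Friday + 10 ≡ Monday — that's 2253's doomsday.
In March the doomsday date is Mar 14.
Mar 26 is 12 days after Mar 14; 12 mod 7 = 5, so Monday + 5 = Saturday.
3553 mod 7 = 4, so 3553 days before a Saturday is Saturday − 4 = Tuesday.

Tuesday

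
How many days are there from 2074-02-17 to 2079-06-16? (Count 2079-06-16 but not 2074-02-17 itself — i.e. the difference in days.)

1945

Feb 17, 2074 → Feb 17, 2075: 365 days.
Feb 17, 2075 → Feb 17, 2076: 365 days.
Feb 17, 2076 → Feb 17, 2077: 366 days (Feb 29, 2076 is in that span).
Feb 17, 2077 → Feb 17, 2078: 365 days.
Feb 17, 2078 → Feb 17, 2079: 365 days.
Feb 17, 2079 → Mar 17, 2079: 28 days (February has 28).
Mar 17, 2079 → Apr 17, 2079: 31 days (March has 31).
Apr 17, 2079 → May 17, 2079: 30 days (April has 30).
May 17, 2079 → Jun 16, 2079: 30 days.
Total: 1945 days.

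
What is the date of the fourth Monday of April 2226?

April 1, 2226 is a Saturday.
The first Monday is therefore April 3 (2 days later).
The fourth Monday is 3 + 3×7 = April 24.

April 24, 2226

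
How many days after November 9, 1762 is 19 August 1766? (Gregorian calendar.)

Nov 9, 1762 → Nov 9, 1763: 365 days.
Nov 9, 1763 → Nov 9, 1764: 366 days (Feb 29, 1764 is in that span).
Nov 9, 1764 → Nov 9, 1765: 365 days.
Nov 9, 1765 → Dec 9, 1765: 30 days (November has 30).
Dec 9, 1765 → Jan 9, 1766: 31 days (December has 31).
Jan 9, 1766 → Feb 9, 1766: 31 days (January has 31).
Feb 9, 1766 → Mar 9, 1766: 28 days (February has 28).
Mar 9, 1766 → Apr 9, 1766: 31 days (March has 31).
Apr 9, 1766 → May 9, 1766: 30 days (April has 30).
May 9, 1766 → Jun 9, 1766: 31 days (May has 31).
Jun 9, 1766 → Jul 9, 1766: 30 days (June has 30).
Jul 9, 1766 → Aug 9, 1766: 31 days (July has 31).
Aug 9, 1766 → Aug 19, 1766: 10 days.
Total: 1379 days.

1379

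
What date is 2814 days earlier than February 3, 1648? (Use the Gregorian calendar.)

−365 (one year) → Feb 3, 1647 (2449 left).
−365 (one year) → Feb 3, 1646 (2084 left).
−365 (one year) → Feb 3, 1645 (1719 left).
−366 (one year; includes Feb 29, 1644) → Feb 3, 1644 (1353 left).
−365 (one year) → Feb 3, 1643 (988 left).
−365 (one year) → Feb 3, 1642 (623 left).
−365 (one year) → Feb 3, 1641 (258 left).
−3 → Jan 31, 1641 (end of Jan, 31 days; 255 left).
−31 → Dec 31, 1640 (end of Dec, 31 days; 224 left).
−31 → Nov 30, 1640 (end of Nov, 30 days; 193 left).
−30 → Oct 31, 1640 (end of Oct, 31 days; 163 left).
−31 → Sep 30, 1640 (end of Sep, 30 days; 132 left).
−30 → Aug 31, 1640 (end of Aug, 31 days; 102 left).
−31 → Jul 31, 1640 (end of Jul, 31 days; 71 left).
−31 → Jun 30, 1640 (end of Jun, 30 days; 40 left).
−30 → May 31, 1640 (end of May, 31 days; 10 left).
−10 → May 21, 1640.

May 21, 1640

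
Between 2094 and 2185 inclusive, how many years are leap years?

22

Multiples of 4 in [2094,2185]: 23.
Of those, multiples of 100: 1 (not leap unless ÷400).
Multiples of 400: 0.
Leap years = 23 − 1 + 0 = 22.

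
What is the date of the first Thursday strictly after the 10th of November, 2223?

November 13, 2223

Nov 10, 2223 is a Monday.
From Monday to the next Thursday is 3 days.
Nov 10, 2223 + 3 = Nov 13, 2223.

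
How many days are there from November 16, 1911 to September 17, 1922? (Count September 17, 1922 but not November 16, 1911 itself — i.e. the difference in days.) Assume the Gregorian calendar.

3958

Nov 16, 1911 → Nov 16, 1912: 366 days (Feb 29, 1912 is in that span).
Nov 16, 1912 → Nov 16, 1913: 365 days.
Nov 16, 1913 → Nov 16, 1914: 365 days.
Nov 16, 1914 → Nov 16, 1915: 365 days.
Nov 16, 1915 → Nov 16, 1916: 366 days (Feb 29, 1916 is in that span).
Nov 16, 1916 → Nov 16, 1917: 365 days.
Nov 16, 1917 → Nov 16, 1918: 365 days.
Nov 16, 1918 → Nov 16, 1919: 365 days.
Nov 16, 1919 → Nov 16, 1920: 366 days (Feb 29, 1920 is in that span).
Nov 16, 1920 → Nov 16, 1921: 365 days.
Nov 16, 1921 → Dec 16, 1921: 30 days (November has 30).
Dec 16, 1921 → Jan 16, 1922: 31 days (December has 31).
Jan 16, 1922 → Feb 16, 1922: 31 days (January has 31).
Feb 16, 1922 → Mar 16, 1922: 28 days (February has 28).
Mar 16, 1922 → Apr 16, 1922: 31 days (March has 31).
Apr 16, 1922 → May 16, 1922: 30 days (April has 30).
May 16, 1922 → Jun 16, 1922: 31 days (May has 31).
Jun 16, 1922 → Jul 16, 1922: 30 days (June has 30).
Jul 16, 1922 → Aug 16, 1922: 31 days (July has 31).
Aug 16, 1922 → Sep 16, 1922: 31 days (August has 31).
Sep 16, 1922 → Sep 17, 1922: 1 days.
Total: 3958 days.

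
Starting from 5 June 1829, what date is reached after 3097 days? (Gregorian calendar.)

+365 (one year) → Jun 5, 1830 (2732 left).
+365 (one year) → Jun 5, 1831 (2367 left).
+366 (one year; includes Feb 29, 1832) → Jun 5, 1832 (2001 left).
+365 (one year) → Jun 5, 1833 (1636 left).
+365 (one year) → Jun 5, 1834 (1271 left).
+365 (one year) → Jun 5, 1835 (906 left).
+366 (one year; includes Feb 29, 1836) → Jun 5, 1836 (540 left).
+365 (one year) → Jun 5, 1837 (175 left).
Jun has 30 days: +26 → Jul 1, 1837 (149 left).
Jul has 31 days: +31 → Aug 1, 1837 (118 left).
Aug has 31 days: +31 → Sep 1, 1837 (87 left).
Sep has 30 days: +30 → Oct 1, 1837 (57 left).
Oct has 31 days: +31 → Nov 1, 1837 (26 left).
+26 → Nov 27, 1837.

November 27, 1837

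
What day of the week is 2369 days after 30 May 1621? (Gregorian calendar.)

First find the weekday of May 30, 1621. Doomsday rule: the anchor day for the 1600s is Tuesday. For year 21: 21÷12 = 1 r 9, and 9÷4 = 2, so 1+9+2 = 12.
Tuesday + 12 ≡ Sunday — that's 1621's doomsday.
In May the doomsday date is May 9.
May 30 is 21 days after May 9; 21 mod 7 = 0, so Sunday + 0 = Sunday.
2369 mod 7 = 3, so 2369 days after a Sunday is Sunday + 3 = Wednesday.

Wednesday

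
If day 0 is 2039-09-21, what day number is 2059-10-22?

Sep 21, 2039 → Sep 21, 2040: 366 days (Feb 29, 2040 is in that span).
Sep 21, 2040 → Sep 21, 2041: 365 days.
Sep 21, 2041 → Sep 21, 2042: 365 days.
Sep 21, 2042 → Sep 21, 2043: 365 days.
Sep 21, 2043 → Sep 21, 2044: 366 days (Feb 29, 2044 is in that span).
Sep 21, 2044 → Sep 21, 2045: 365 days.
Sep 21, 2045 → Sep 21, 2046: 365 days.
Sep 21, 2046 → Sep 21, 2047: 365 days.
Sep 21, 2047 → Sep 21, 2048: 366 days (Feb 29, 2048 is in that span).
Sep 21, 2048 → Sep 21, 2049: 365 days.
Sep 21, 2049 → Sep 21, 2050: 365 days.
Sep 21, 2050 → Sep 21, 2051: 365 days.
Sep 21, 2051 → Sep 21, 2052: 366 days (Feb 29, 2052 is in that span).
Sep 21, 2052 → Sep 21, 2053: 365 days.
Sep 21, 2053 → Sep 21, 2054: 365 days.
Sep 21, 2054 → Sep 21, 2055: 365 days.
Sep 21, 2055 → Sep 21, 2056: 366 days (Feb 29, 2056 is in that span).
Sep 21, 2056 → Sep 21, 2057: 365 days.
Sep 21, 2057 → Sep 21, 2058: 365 days.
Sep 21, 2058 → Oct 21, 2058: 30 days (September has 30).
Oct 21, 2058 → Nov 21, 2058: 31 days (October has 31).
Nov 21, 2058 → Dec 21, 2058: 30 days (November has 30).
Dec 21, 2058 → Jan 21, 2059: 31 days (December has 31).
Jan 21, 2059 → Feb 21, 2059: 31 days (January has 31).
Feb 21, 2059 → Mar 21, 2059: 28 days (February has 28).
Mar 21, 2059 → Apr 21, 2059: 31 days (March has 31).
Apr 21, 2059 → May 21, 2059: 30 days (April has 30).
May 21, 2059 → Jun 21, 2059: 31 days (May has 31).
Jun 21, 2059 → Jul 21, 2059: 30 days (June has 30).
Jul 21, 2059 → Aug 21, 2059: 31 days (July has 31).
Aug 21, 2059 → Sep 21, 2059: 31 days (August has 31).
Sep 21, 2059 → Oct 21, 2059: 30 days (September has 30).
Oct 21, 2059 → Oct 22, 2059: 1 days.
Total: 7336 days.

7336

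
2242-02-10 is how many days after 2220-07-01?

7894

Jul 1, 2220 → Jul 1, 2221: 365 days.
Jul 1, 2221 → Jul 1, 2222: 365 days.
Jul 1, 2222 → Jul 1, 2223: 365 days.
Jul 1, 2223 → Jul 1, 2224: 366 days (Feb 29, 2224 is in that span).
Jul 1, 2224 → Jul 1, 2225: 365 days.
Jul 1, 2225 → Jul 1, 2226: 365 days.
Jul 1, 2226 → Jul 1, 2227: 365 days.
Jul 1, 2227 → Jul 1, 2228: 366 days (Feb 29, 2228 is in that span).
Jul 1, 2228 → Jul 1, 2229: 365 days.
Jul 1, 2229 → Jul 1, 2230: 365 days.
Jul 1, 2230 → Jul 1, 2231: 365 days.
Jul 1, 2231 → Jul 1, 2232: 366 days (Feb 29, 2232 is in that span).
Jul 1, 2232 → Jul 1, 2233: 365 days.
Jul 1, 2233 → Jul 1, 2234: 365 days.
Jul 1, 2234 → Jul 1, 2235: 365 days.
Jul 1, 2235 → Jul 1, 2236: 366 days (Feb 29, 2236 is in that span).
Jul 1, 2236 → Jul 1, 2237: 365 days.
Jul 1, 2237 → Jul 1, 2238: 365 days.
Jul 1, 2238 → Jul 1, 2239: 365 days.
Jul 1, 2239 → Jul 1, 2240: 366 days (Feb 29, 2240 is in that span).
Jul 1, 2240 → Jul 1, 2241: 365 days.
Jul 1, 2241 → Aug 1, 2241: 31 days (July has 31).
Aug 1, 2241 → Sep 1, 2241: 31 days (August has 31).
Sep 1, 2241 → Oct 1, 2241: 30 days (September has 30).
Oct 1, 2241 → Nov 1, 2241: 31 days (October has 31).
Nov 1, 2241 → Dec 1, 2241: 30 days (November has 30).
Dec 1, 2241 → Jan 1, 2242: 31 days (December has 31).
Jan 1, 2242 → Feb 1, 2242: 31 days (January has 31).
Feb 1, 2242 → Feb 10, 2242: 9 days.
Total: 7894 days.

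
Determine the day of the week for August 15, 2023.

Doomsday rule: the anchor day for the 2000s is Tuesday. For year 23: 23÷12 = 1 r 11, and 11÷4 = 2, so 1+11+2 = 14.
Tuesday + 14 ≡ Tuesday — that's 2023's doomsday.
In August the doomsday date is Aug 8.
Aug 15 is 7 days after Aug 8; 7 mod 7 = 0, so Tuesday + 0 = Tuesday.

Tuesday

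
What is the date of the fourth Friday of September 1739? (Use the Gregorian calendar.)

September 1, 1739 is a Tuesday.
The first Friday is therefore September 4 (3 days later).
The fourth Friday is 4 + 3×7 = September 25.

September 25, 1739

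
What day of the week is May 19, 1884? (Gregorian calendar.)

Doomsday rule: the anchor day for the 1800s is Friday. For year 84: 84÷12 = 7 r 0, and 0÷4 = 0, so 7+0+0 = 7.
Friday + 7 ≡ Friday — that's 1884's doomsday.
In May the doomsday date is May 9.
May 19 is 10 days after May 9; 10 mod 7 = 3, so Friday + 3 = Monday.

Monday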